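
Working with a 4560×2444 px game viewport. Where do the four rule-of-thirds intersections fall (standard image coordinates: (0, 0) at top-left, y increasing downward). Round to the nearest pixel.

(1520, 815), (3040, 815), (1520, 1629), (3040, 1629)

One third of 4560 is 1520; one third of 2444 is 814.67.
Vertical third lines at x = 1520 and x = 3040; horizontal third lines at y = 815 and y = 1629.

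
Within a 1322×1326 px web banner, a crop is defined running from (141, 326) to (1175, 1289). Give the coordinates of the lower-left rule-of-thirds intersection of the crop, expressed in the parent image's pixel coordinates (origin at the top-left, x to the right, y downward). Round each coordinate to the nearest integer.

Crop width = 1175 − 141 = 1034 px; one third is 344.67 px.
Crop height = 1289 − 326 = 963 px; one third is 321.00 px.
The lower-left point is one-third across and two-thirds down within the crop:
x = 141 + 1 × 344.67 ≈ 486; y = 326 + 2 × 321.00 ≈ 968.

x = 486 px, y = 968 px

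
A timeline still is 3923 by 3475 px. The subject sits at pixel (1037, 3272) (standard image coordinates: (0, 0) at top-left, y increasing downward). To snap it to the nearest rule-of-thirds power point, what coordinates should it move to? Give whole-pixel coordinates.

Third lines: x ∈ {1308, 2615}, y ∈ {1158, 2317}.
1037 is closer to x = 1308; 3272 is closer to y = 2317.
So the nearest intersection is the lower-left power point.

x = 1308 px, y = 2317 px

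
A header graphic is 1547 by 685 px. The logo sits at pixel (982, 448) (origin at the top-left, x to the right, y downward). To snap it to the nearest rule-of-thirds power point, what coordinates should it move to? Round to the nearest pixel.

Third lines: x ∈ {516, 1031}, y ∈ {228, 457}.
982 is closer to x = 1031; 448 is closer to y = 457.
So the nearest intersection is the lower-right power point.

x = 1031 px, y = 457 px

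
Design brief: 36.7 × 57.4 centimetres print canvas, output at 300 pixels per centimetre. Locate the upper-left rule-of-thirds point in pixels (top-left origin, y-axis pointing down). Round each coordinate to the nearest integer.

(3670, 5740)

In pixels the canvas is 36.7 × 300 = 11010 wide and 57.4 × 300 = 17220 tall.
The upper-left point is one-third across and one-third down:
x = 1 × 11010/3 ≈ 3670; y = 1 × 17220/3 ≈ 5740.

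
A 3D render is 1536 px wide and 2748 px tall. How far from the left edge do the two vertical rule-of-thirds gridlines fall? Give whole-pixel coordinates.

512 px and 1024 px

1536 / 3 = 512, so the vertical lines sit at one and two thirds of 1536.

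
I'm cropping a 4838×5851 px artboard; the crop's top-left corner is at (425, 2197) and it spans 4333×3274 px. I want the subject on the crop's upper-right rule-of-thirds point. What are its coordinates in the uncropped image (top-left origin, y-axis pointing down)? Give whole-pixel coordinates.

(3314, 3288)

One third of the crop width 4333 is 1444.33 px.
One third of the crop height 3274 is 1091.33 px.
The upper-right point is two-thirds across and one-third down within the crop:
x = 425 + 2 × 1444.33 ≈ 3314; y = 2197 + 1 × 1091.33 ≈ 3288.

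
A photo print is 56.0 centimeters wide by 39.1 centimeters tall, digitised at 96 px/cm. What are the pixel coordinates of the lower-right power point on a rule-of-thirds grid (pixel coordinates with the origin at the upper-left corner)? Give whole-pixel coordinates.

(3584, 2502)

In pixels the canvas is 56.0 × 96 = 5376 wide and 39.1 × 96 = 3753.6 tall.
The lower-right point is two-thirds across and two-thirds down:
x = 2 × 5376/3 ≈ 3584; y = 2 × 3753.6/3 ≈ 2502.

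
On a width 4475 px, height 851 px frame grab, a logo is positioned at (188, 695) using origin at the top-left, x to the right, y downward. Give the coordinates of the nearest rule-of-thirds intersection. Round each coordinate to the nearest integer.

(1492, 567)

Third lines: x ∈ {1492, 2983}, y ∈ {284, 567}.
188 is closer to x = 1492; 695 is closer to y = 567.
So the nearest intersection is the lower-left power point.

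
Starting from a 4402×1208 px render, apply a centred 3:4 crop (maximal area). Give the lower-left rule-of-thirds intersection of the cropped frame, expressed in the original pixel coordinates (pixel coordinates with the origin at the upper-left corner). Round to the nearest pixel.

x = 2050 px, y = 805 px

4402/1208 > 3/4, so the 3:4 crop keeps the full height 1208 and trims width to 1208 × 3/4 = 906.00 px.
Left offset = (4402 − 906.00)/2 = 1748.00 px; top offset = 0.
Lower-left is one-third across and two-thirds down within the crop:
x = 1748.00 + 1 × 906.00/3 ≈ 2050; y = 0.00 + 2 × 1208.00/3 ≈ 805.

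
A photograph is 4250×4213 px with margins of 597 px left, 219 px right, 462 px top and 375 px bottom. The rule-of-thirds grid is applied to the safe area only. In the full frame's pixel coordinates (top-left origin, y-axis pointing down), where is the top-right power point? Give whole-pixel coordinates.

x = 2886 px, y = 1587 px

Content width = 4250 − 597 − 219 = 3434 px; content height = 4213 − 462 − 375 = 3376 px.
Top-right is two-thirds across and one-third down within the safe area.
x = 597 + 2 × 3434/3 = 597 + 2289.33 ≈ 2886
y = 462 + 1 × 3376/3 = 462 + 1125.33 ≈ 1587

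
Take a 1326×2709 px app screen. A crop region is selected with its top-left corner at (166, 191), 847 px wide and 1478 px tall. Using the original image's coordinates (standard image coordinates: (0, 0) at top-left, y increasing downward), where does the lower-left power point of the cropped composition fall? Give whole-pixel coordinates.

x = 448 px, y = 1176 px

One third of the crop width 847 is 282.33 px.
One third of the crop height 1478 is 492.67 px.
The lower-left point is one-third across and two-thirds down within the crop:
x = 166 + 1 × 282.33 ≈ 448; y = 191 + 2 × 492.67 ≈ 1176.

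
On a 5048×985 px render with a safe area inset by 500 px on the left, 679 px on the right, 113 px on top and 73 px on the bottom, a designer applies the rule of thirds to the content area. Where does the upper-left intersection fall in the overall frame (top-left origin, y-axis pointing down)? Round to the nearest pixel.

Content width = 5048 − 500 − 679 = 3869 px; content height = 985 − 113 − 73 = 799 px.
Upper-left is one-third across and one-third down within the content area.
x = 500 + 1 × 3869/3 = 500 + 1289.67 ≈ 1790
y = 113 + 1 × 799/3 = 113 + 266.33 ≈ 379

(1790, 379)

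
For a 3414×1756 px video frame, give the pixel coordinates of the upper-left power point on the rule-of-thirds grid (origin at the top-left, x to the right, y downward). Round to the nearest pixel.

(1138, 585)

The upper-left point sits one-third of the way across and one-third of the way down.
x = 1 × 3414/3 ≈ 1138; y = 1 × 1756/3 ≈ 585.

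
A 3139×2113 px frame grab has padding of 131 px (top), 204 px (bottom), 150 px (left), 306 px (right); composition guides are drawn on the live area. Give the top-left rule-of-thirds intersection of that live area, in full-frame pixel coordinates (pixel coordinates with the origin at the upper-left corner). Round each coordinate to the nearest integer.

Content width = 3139 − 150 − 306 = 2683 px; content height = 2113 − 131 − 204 = 1778 px.
Top-left is one-third across and one-third down within the live area.
x = 150 + 1 × 2683/3 = 150 + 894.33 ≈ 1044
y = 131 + 1 × 1778/3 = 131 + 592.67 ≈ 724

(1044, 724)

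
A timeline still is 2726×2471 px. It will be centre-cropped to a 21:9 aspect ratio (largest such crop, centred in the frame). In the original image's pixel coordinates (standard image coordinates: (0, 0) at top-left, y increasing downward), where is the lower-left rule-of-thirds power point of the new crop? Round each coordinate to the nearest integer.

2726/2471 < 21/9, so the 21:9 crop keeps the full width 2726 and trims height to 2726 × 9/21 = 1168.29 px.
Top offset = (2471 − 1168.29)/2 = 651.36 px; left offset = 0.
Lower-left is one-third across and two-thirds down within the crop:
x = 0.00 + 1 × 2726.00/3 ≈ 909; y = 651.36 + 2 × 1168.29/3 ≈ 1430.

x = 909 px, y = 1430 px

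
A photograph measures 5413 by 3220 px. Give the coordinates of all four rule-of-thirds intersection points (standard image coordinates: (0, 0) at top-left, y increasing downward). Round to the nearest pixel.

One third of 5413 is 1804.33; one third of 3220 is 1073.33.
Vertical third lines at x = 1804 and x = 3609; horizontal third lines at y = 1073 and y = 2147.

(1804, 1073), (3609, 1073), (1804, 2147), (3609, 2147)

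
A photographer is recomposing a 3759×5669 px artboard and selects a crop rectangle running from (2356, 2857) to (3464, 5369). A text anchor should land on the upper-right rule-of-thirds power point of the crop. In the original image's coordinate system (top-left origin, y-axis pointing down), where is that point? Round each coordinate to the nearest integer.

x = 3095 px, y = 3694 px

Crop width = 3464 − 2356 = 1108 px; one third is 369.33 px.
Crop height = 5369 − 2857 = 2512 px; one third is 837.33 px.
The upper-right point is two-thirds across and one-third down within the crop:
x = 2356 + 2 × 369.33 ≈ 3095; y = 2857 + 1 × 837.33 ≈ 3694.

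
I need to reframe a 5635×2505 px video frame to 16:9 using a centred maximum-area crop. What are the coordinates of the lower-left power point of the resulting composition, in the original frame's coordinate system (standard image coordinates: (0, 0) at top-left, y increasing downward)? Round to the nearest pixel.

(2075, 1670)

5635/2505 > 16/9, so the 16:9 crop keeps the full height 2505 and trims width to 2505 × 16/9 = 4453.33 px.
Left offset = (5635 − 4453.33)/2 = 590.83 px; top offset = 0.
Lower-left is one-third across and two-thirds down within the crop:
x = 590.83 + 1 × 4453.33/3 ≈ 2075; y = 0.00 + 2 × 2505.00/3 ≈ 1670.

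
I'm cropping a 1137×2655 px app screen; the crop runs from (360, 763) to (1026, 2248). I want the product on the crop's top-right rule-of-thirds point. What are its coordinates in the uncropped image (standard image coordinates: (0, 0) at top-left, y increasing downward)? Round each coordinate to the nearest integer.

Crop width = 1026 − 360 = 666 px; one third is 222.00 px.
Crop height = 2248 − 763 = 1485 px; one third is 495.00 px.
The top-right point is two-thirds across and one-third down within the crop:
x = 360 + 2 × 222.00 ≈ 804; y = 763 + 1 × 495.00 ≈ 1258.

(804, 1258)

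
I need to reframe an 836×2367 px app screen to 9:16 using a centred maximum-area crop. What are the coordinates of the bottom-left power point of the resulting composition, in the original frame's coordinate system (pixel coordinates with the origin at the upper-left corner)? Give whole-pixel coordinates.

(279, 1431)

836/2367 < 9/16, so the 9:16 crop keeps the full width 836 and trims height to 836 × 16/9 = 1486.22 px.
Top offset = (2367 − 1486.22)/2 = 440.39 px; left offset = 0.
Bottom-left is one-third across and two-thirds down within the crop:
x = 0.00 + 1 × 836.00/3 ≈ 279; y = 440.39 + 2 × 1486.22/3 ≈ 1431.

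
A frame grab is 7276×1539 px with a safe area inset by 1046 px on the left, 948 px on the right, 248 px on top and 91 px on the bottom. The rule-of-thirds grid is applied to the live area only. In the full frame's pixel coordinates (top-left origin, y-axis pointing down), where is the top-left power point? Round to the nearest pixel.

x = 2807 px, y = 648 px

Content width = 7276 − 1046 − 948 = 5282 px; content height = 1539 − 248 − 91 = 1200 px.
Top-left is one-third across and one-third down within the live area.
x = 1046 + 1 × 5282/3 = 1046 + 1760.67 ≈ 2807
y = 248 + 1 × 1200/3 = 248 + 400.00 ≈ 648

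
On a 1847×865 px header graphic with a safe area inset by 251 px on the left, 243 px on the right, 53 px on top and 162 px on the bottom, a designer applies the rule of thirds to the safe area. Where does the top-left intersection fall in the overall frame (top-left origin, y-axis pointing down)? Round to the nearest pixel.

Content width = 1847 − 251 − 243 = 1353 px; content height = 865 − 53 − 162 = 650 px.
Top-left is one-third across and one-third down within the safe area.
x = 251 + 1 × 1353/3 = 251 + 451.00 ≈ 702
y = 53 + 1 × 650/3 = 53 + 216.67 ≈ 270

x = 702 px, y = 270 px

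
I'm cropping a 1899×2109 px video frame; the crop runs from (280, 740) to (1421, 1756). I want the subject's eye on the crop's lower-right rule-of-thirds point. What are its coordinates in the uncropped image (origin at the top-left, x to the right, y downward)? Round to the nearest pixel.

Crop width = 1421 − 280 = 1141 px; one third is 380.33 px.
Crop height = 1756 − 740 = 1016 px; one third is 338.67 px.
The lower-right point is two-thirds across and two-thirds down within the crop:
x = 280 + 2 × 380.33 ≈ 1041; y = 740 + 2 × 338.67 ≈ 1417.

x = 1041 px, y = 1417 px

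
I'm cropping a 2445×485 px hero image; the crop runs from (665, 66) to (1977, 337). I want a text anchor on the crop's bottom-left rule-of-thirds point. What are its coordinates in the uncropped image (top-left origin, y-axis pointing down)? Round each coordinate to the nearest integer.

Crop width = 1977 − 665 = 1312 px; one third is 437.33 px.
Crop height = 337 − 66 = 271 px; one third is 90.33 px.
The bottom-left point is one-third across and two-thirds down within the crop:
x = 665 + 1 × 437.33 ≈ 1102; y = 66 + 2 × 90.33 ≈ 247.

x = 1102 px, y = 247 px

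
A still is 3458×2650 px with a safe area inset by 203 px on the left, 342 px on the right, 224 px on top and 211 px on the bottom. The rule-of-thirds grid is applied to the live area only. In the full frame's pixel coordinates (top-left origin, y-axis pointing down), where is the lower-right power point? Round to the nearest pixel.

x = 2145 px, y = 1701 px

Content width = 3458 − 203 − 342 = 2913 px; content height = 2650 − 224 − 211 = 2215 px.
Lower-right is two-thirds across and two-thirds down within the live area.
x = 203 + 2 × 2913/3 = 203 + 1942.00 ≈ 2145
y = 224 + 2 × 2215/3 = 224 + 1476.67 ≈ 1701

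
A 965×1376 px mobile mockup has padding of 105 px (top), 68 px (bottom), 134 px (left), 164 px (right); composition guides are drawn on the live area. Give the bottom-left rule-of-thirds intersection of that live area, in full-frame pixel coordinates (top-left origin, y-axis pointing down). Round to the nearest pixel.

x = 356 px, y = 907 px

Content width = 965 − 134 − 164 = 667 px; content height = 1376 − 105 − 68 = 1203 px.
Bottom-left is one-third across and two-thirds down within the live area.
x = 134 + 1 × 667/3 = 134 + 222.33 ≈ 356
y = 105 + 2 × 1203/3 = 105 + 802.00 ≈ 907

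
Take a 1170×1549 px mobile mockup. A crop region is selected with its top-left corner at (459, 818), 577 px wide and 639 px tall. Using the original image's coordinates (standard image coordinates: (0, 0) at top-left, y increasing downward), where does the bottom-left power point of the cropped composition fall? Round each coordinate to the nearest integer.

One third of the crop width 577 is 192.33 px.
One third of the crop height 639 is 213.00 px.
The bottom-left point is one-third across and two-thirds down within the crop:
x = 459 + 1 × 192.33 ≈ 651; y = 818 + 2 × 213.00 ≈ 1244.

(651, 1244)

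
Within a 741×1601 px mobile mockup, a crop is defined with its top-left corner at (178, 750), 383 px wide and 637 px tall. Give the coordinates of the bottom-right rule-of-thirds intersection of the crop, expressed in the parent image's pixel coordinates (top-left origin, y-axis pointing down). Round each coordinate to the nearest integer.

x = 433 px, y = 1175 px

One third of the crop width 383 is 127.67 px.
One third of the crop height 637 is 212.33 px.
The bottom-right point is two-thirds across and two-thirds down within the crop:
x = 178 + 2 × 127.67 ≈ 433; y = 750 + 2 × 212.33 ≈ 1175.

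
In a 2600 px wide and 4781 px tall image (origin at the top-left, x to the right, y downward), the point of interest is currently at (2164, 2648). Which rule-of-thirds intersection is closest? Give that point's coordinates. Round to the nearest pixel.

Third lines: x ∈ {867, 1733}, y ∈ {1594, 3187}.
2164 is closer to x = 1733; 2648 is closer to y = 3187.
So the nearest intersection is the lower-right power point.

(1733, 3187)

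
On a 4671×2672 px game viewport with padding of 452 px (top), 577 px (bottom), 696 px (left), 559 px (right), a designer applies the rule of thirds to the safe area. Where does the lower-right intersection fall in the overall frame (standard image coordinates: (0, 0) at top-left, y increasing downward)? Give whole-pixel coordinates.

Content width = 4671 − 696 − 559 = 3416 px; content height = 2672 − 452 − 577 = 1643 px.
Lower-right is two-thirds across and two-thirds down within the safe area.
x = 696 + 2 × 3416/3 = 696 + 2277.33 ≈ 2973
y = 452 + 2 × 1643/3 = 452 + 1095.33 ≈ 1547

(2973, 1547)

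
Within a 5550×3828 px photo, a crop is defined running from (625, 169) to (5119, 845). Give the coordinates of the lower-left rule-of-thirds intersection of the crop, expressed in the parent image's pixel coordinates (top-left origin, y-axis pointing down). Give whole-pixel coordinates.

Crop width = 5119 − 625 = 4494 px; one third is 1498.00 px.
Crop height = 845 − 169 = 676 px; one third is 225.33 px.
The lower-left point is one-third across and two-thirds down within the crop:
x = 625 + 1 × 1498.00 ≈ 2123; y = 169 + 2 × 225.33 ≈ 620.

x = 2123 px, y = 620 px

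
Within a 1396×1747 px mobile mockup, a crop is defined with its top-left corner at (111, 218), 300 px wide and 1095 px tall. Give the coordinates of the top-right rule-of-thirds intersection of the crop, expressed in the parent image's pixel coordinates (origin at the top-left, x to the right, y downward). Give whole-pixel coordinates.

x = 311 px, y = 583 px

One third of the crop width 300 is 100.00 px.
One third of the crop height 1095 is 365.00 px.
The top-right point is two-thirds across and one-third down within the crop:
x = 111 + 2 × 100.00 ≈ 311; y = 218 + 1 × 365.00 ≈ 583.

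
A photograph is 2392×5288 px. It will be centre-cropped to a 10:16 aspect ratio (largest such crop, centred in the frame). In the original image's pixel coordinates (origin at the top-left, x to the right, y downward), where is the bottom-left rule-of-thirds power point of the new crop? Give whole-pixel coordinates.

x = 797 px, y = 3282 px

2392/5288 < 10/16, so the 10:16 crop keeps the full width 2392 and trims height to 2392 × 16/10 = 3827.20 px.
Top offset = (5288 − 3827.20)/2 = 730.40 px; left offset = 0.
Bottom-left is one-third across and two-thirds down within the crop:
x = 0.00 + 1 × 2392.00/3 ≈ 797; y = 730.40 + 2 × 3827.20/3 ≈ 3282.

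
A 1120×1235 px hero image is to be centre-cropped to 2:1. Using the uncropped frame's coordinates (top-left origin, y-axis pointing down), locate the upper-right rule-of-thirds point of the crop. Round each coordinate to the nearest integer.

1120/1235 < 2/1, so the 2:1 crop keeps the full width 1120 and trims height to 1120 × 1/2 = 560.00 px.
Top offset = (1235 − 560.00)/2 = 337.50 px; left offset = 0.
Upper-right is two-thirds across and one-third down within the crop:
x = 0.00 + 2 × 1120.00/3 ≈ 747; y = 337.50 + 1 × 560.00/3 ≈ 524.

x = 747 px, y = 524 px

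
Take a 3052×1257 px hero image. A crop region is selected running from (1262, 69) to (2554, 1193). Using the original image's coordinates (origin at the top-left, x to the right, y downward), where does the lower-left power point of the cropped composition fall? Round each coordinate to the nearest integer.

x = 1693 px, y = 818 px

Crop width = 2554 − 1262 = 1292 px; one third is 430.67 px.
Crop height = 1193 − 69 = 1124 px; one third is 374.67 px.
The lower-left point is one-third across and two-thirds down within the crop:
x = 1262 + 1 × 430.67 ≈ 1693; y = 69 + 2 × 374.67 ≈ 818.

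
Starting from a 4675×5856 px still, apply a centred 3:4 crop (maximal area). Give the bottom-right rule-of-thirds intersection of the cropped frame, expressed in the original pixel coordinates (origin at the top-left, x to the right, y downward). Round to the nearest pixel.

x = 3070 px, y = 3904 px

4675/5856 > 3/4, so the 3:4 crop keeps the full height 5856 and trims width to 5856 × 3/4 = 4392.00 px.
Left offset = (4675 − 4392.00)/2 = 141.50 px; top offset = 0.
Bottom-right is two-thirds across and two-thirds down within the crop:
x = 141.50 + 2 × 4392.00/3 ≈ 3070; y = 0.00 + 2 × 5856.00/3 ≈ 3904.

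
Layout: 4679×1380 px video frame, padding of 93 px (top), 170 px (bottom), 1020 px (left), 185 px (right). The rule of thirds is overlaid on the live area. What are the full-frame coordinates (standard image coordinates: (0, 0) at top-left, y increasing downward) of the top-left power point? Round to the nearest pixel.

Content width = 4679 − 1020 − 185 = 3474 px; content height = 1380 − 93 − 170 = 1117 px.
Top-left is one-third across and one-third down within the live area.
x = 1020 + 1 × 3474/3 = 1020 + 1158.00 ≈ 2178
y = 93 + 1 × 1117/3 = 93 + 372.33 ≈ 465

(2178, 465)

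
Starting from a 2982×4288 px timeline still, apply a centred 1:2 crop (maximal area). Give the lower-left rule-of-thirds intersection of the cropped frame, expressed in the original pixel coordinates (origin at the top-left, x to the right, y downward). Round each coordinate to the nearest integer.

(1134, 2859)

2982/4288 > 1/2, so the 1:2 crop keeps the full height 4288 and trims width to 4288 × 1/2 = 2144.00 px.
Left offset = (2982 − 2144.00)/2 = 419.00 px; top offset = 0.
Lower-left is one-third across and two-thirds down within the crop:
x = 419.00 + 1 × 2144.00/3 ≈ 1134; y = 0.00 + 2 × 4288.00/3 ≈ 2859.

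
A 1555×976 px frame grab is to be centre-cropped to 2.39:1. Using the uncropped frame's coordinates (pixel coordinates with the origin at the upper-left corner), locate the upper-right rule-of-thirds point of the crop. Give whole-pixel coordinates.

1555/976 < 2.39/1, so the 2.39:1 crop keeps the full width 1555 and trims height to 1555 × 1/2.39 = 650.63 px.
Top offset = (976 − 650.63)/2 = 162.69 px; left offset = 0.
Upper-right is two-thirds across and one-third down within the crop:
x = 0.00 + 2 × 1555.00/3 ≈ 1037; y = 162.69 + 1 × 650.63/3 ≈ 380.

x = 1037 px, y = 380 px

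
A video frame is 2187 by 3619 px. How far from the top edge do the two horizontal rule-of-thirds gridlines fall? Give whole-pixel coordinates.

1206 px and 2413 px

3619 / 3 = 1206.33, so the horizontal lines sit at one and two thirds of 3619.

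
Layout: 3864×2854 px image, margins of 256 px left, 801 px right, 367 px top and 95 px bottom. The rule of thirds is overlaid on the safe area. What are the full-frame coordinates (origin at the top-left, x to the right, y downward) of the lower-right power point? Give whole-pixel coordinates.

Content width = 3864 − 256 − 801 = 2807 px; content height = 2854 − 367 − 95 = 2392 px.
Lower-right is two-thirds across and two-thirds down within the safe area.
x = 256 + 2 × 2807/3 = 256 + 1871.33 ≈ 2127
y = 367 + 2 × 2392/3 = 367 + 1594.67 ≈ 1962

x = 2127 px, y = 1962 px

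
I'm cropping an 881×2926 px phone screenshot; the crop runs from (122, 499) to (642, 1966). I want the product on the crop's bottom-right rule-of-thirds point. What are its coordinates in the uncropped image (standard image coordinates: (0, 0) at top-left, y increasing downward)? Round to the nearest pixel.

Crop width = 642 − 122 = 520 px; one third is 173.33 px.
Crop height = 1966 − 499 = 1467 px; one third is 489.00 px.
The bottom-right point is two-thirds across and two-thirds down within the crop:
x = 122 + 2 × 173.33 ≈ 469; y = 499 + 2 × 489.00 ≈ 1477.

(469, 1477)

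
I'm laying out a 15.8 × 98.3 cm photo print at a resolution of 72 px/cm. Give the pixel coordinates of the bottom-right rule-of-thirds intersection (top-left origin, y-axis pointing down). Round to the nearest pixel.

(758, 4718)

In pixels the canvas is 15.8 × 72 = 1137.6 wide and 98.3 × 72 = 7077.6 tall.
The bottom-right point is two-thirds across and two-thirds down:
x = 2 × 1137.6/3 ≈ 758; y = 2 × 7077.6/3 ≈ 4718.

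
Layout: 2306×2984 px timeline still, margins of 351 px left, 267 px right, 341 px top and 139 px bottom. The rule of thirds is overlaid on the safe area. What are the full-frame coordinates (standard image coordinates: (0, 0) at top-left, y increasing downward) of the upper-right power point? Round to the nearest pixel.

x = 1476 px, y = 1176 px

Content width = 2306 − 351 − 267 = 1688 px; content height = 2984 − 341 − 139 = 2504 px.
Upper-right is two-thirds across and one-third down within the safe area.
x = 351 + 2 × 1688/3 = 351 + 1125.33 ≈ 1476
y = 341 + 1 × 2504/3 = 341 + 834.67 ≈ 1176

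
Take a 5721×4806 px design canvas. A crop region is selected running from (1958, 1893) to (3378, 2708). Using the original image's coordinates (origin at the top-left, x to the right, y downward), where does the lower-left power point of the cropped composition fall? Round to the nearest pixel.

Crop width = 3378 − 1958 = 1420 px; one third is 473.33 px.
Crop height = 2708 − 1893 = 815 px; one third is 271.67 px.
The lower-left point is one-third across and two-thirds down within the crop:
x = 1958 + 1 × 473.33 ≈ 2431; y = 1893 + 2 × 271.67 ≈ 2436.

x = 2431 px, y = 2436 px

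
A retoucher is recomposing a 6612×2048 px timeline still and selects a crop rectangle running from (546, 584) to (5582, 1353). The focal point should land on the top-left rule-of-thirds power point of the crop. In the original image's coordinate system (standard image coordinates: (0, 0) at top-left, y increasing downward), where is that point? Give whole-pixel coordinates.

Crop width = 5582 − 546 = 5036 px; one third is 1678.67 px.
Crop height = 1353 − 584 = 769 px; one third is 256.33 px.
The top-left point is one-third across and one-third down within the crop:
x = 546 + 1 × 1678.67 ≈ 2225; y = 584 + 1 × 256.33 ≈ 840.

x = 2225 px, y = 840 px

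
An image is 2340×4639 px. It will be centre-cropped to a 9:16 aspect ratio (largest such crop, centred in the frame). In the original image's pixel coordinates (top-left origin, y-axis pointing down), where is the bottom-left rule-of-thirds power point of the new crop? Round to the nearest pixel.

2340/4639 < 9/16, so the 9:16 crop keeps the full width 2340 and trims height to 2340 × 16/9 = 4160.00 px.
Top offset = (4639 − 4160.00)/2 = 239.50 px; left offset = 0.
Bottom-left is one-third across and two-thirds down within the crop:
x = 0.00 + 1 × 2340.00/3 ≈ 780; y = 239.50 + 2 × 4160.00/3 ≈ 3013.

x = 780 px, y = 3013 px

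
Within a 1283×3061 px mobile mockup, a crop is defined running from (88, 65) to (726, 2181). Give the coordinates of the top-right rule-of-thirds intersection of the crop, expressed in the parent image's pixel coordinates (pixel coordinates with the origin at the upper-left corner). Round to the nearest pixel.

x = 513 px, y = 770 px

Crop width = 726 − 88 = 638 px; one third is 212.67 px.
Crop height = 2181 − 65 = 2116 px; one third is 705.33 px.
The top-right point is two-thirds across and one-third down within the crop:
x = 88 + 2 × 212.67 ≈ 513; y = 65 + 1 × 705.33 ≈ 770.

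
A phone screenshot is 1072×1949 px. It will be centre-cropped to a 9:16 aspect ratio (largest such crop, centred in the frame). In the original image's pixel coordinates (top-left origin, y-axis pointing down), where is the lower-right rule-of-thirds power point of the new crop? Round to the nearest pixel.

1072/1949 < 9/16, so the 9:16 crop keeps the full width 1072 and trims height to 1072 × 16/9 = 1905.78 px.
Top offset = (1949 − 1905.78)/2 = 21.61 px; left offset = 0.
Lower-right is two-thirds across and two-thirds down within the crop:
x = 0.00 + 2 × 1072.00/3 ≈ 715; y = 21.61 + 2 × 1905.78/3 ≈ 1292.

(715, 1292)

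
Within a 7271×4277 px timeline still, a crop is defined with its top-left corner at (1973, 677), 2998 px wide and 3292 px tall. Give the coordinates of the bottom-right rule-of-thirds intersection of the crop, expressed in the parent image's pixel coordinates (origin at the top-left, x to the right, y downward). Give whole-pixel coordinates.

One third of the crop width 2998 is 999.33 px.
One third of the crop height 3292 is 1097.33 px.
The bottom-right point is two-thirds across and two-thirds down within the crop:
x = 1973 + 2 × 999.33 ≈ 3972; y = 677 + 2 × 1097.33 ≈ 2872.

x = 3972 px, y = 2872 px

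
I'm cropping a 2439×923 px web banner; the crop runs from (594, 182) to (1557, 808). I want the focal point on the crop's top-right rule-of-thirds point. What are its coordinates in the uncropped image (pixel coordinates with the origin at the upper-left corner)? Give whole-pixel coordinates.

x = 1236 px, y = 391 px

Crop width = 1557 − 594 = 963 px; one third is 321.00 px.
Crop height = 808 − 182 = 626 px; one third is 208.67 px.
The top-right point is two-thirds across and one-third down within the crop:
x = 594 + 2 × 321.00 ≈ 1236; y = 182 + 1 × 208.67 ≈ 391.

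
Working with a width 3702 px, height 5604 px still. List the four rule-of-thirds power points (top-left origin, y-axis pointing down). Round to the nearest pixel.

One third of 3702 is 1234; one third of 5604 is 1868.
Vertical third lines at x = 1234 and x = 2468; horizontal third lines at y = 1868 and y = 3736.

(1234, 1868), (2468, 1868), (1234, 3736), (2468, 3736)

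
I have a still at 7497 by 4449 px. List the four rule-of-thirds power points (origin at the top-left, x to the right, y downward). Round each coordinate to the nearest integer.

(2499, 1483), (4998, 1483), (2499, 2966), (4998, 2966)

One third of 7497 is 2499; one third of 4449 is 1483.
Vertical third lines at x = 2499 and x = 4998; horizontal third lines at y = 1483 and y = 2966.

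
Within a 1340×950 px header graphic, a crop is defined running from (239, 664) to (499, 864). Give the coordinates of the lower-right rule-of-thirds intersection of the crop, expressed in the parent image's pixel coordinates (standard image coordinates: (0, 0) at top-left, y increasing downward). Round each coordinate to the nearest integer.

x = 412 px, y = 797 px

Crop width = 499 − 239 = 260 px; one third is 86.67 px.
Crop height = 864 − 664 = 200 px; one third is 66.67 px.
The lower-right point is two-thirds across and two-thirds down within the crop:
x = 239 + 2 × 86.67 ≈ 412; y = 664 + 2 × 66.67 ≈ 797.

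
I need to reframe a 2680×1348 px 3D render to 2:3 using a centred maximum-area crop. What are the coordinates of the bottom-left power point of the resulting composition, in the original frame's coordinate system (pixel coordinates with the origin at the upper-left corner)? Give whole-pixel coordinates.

2680/1348 > 2/3, so the 2:3 crop keeps the full height 1348 and trims width to 1348 × 2/3 = 898.67 px.
Left offset = (2680 − 898.67)/2 = 890.67 px; top offset = 0.
Bottom-left is one-third across and two-thirds down within the crop:
x = 890.67 + 1 × 898.67/3 ≈ 1190; y = 0.00 + 2 × 1348.00/3 ≈ 899.

(1190, 899)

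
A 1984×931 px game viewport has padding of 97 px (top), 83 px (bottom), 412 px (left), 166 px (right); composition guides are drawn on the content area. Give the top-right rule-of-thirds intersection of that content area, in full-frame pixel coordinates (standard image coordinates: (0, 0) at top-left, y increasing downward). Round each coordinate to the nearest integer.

x = 1349 px, y = 347 px

Content width = 1984 − 412 − 166 = 1406 px; content height = 931 − 97 − 83 = 751 px.
Top-right is two-thirds across and one-third down within the content area.
x = 412 + 2 × 1406/3 = 412 + 937.33 ≈ 1349
y = 97 + 1 × 751/3 = 97 + 250.33 ≈ 347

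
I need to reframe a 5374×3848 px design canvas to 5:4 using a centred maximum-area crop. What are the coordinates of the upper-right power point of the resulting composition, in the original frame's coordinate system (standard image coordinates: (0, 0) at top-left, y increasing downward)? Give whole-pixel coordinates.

5374/3848 > 5/4, so the 5:4 crop keeps the full height 3848 and trims width to 3848 × 5/4 = 4810.00 px.
Left offset = (5374 − 4810.00)/2 = 282.00 px; top offset = 0.
Upper-right is two-thirds across and one-third down within the crop:
x = 282.00 + 2 × 4810.00/3 ≈ 3489; y = 0.00 + 1 × 3848.00/3 ≈ 1283.

(3489, 1283)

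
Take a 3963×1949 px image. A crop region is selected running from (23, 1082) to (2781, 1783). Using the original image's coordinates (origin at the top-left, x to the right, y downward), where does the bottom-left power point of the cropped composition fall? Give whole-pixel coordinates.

(942, 1549)

Crop width = 2781 − 23 = 2758 px; one third is 919.33 px.
Crop height = 1783 − 1082 = 701 px; one third is 233.67 px.
The bottom-left point is one-third across and two-thirds down within the crop:
x = 23 + 1 × 919.33 ≈ 942; y = 1082 + 2 × 233.67 ≈ 1549.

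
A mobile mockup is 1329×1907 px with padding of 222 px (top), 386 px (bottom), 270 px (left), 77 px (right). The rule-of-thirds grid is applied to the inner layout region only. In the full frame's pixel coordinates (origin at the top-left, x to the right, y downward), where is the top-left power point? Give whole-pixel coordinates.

Content width = 1329 − 270 − 77 = 982 px; content height = 1907 − 222 − 386 = 1299 px.
Top-left is one-third across and one-third down within the inner layout region.
x = 270 + 1 × 982/3 = 270 + 327.33 ≈ 597
y = 222 + 1 × 1299/3 = 222 + 433.00 ≈ 655

x = 597 px, y = 655 px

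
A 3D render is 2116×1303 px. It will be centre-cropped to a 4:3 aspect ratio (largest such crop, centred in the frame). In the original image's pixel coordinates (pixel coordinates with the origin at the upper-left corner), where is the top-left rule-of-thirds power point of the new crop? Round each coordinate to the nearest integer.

2116/1303 > 4/3, so the 4:3 crop keeps the full height 1303 and trims width to 1303 × 4/3 = 1737.33 px.
Left offset = (2116 − 1737.33)/2 = 189.33 px; top offset = 0.
Top-left is one-third across and one-third down within the crop:
x = 189.33 + 1 × 1737.33/3 ≈ 768; y = 0.00 + 1 × 1303.00/3 ≈ 434.

(768, 434)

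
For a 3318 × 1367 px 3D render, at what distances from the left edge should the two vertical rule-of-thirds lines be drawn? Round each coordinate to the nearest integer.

1106 px and 2212 px

3318 / 3 = 1106, so the vertical lines sit at one and two thirds of 3318.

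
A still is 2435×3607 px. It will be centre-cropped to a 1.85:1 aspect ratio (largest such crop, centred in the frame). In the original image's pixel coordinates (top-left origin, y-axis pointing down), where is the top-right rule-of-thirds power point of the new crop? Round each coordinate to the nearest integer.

x = 1623 px, y = 1584 px

2435/3607 < 1.85/1, so the 1.85:1 crop keeps the full width 2435 and trims height to 2435 × 1/1.85 = 1316.22 px.
Top offset = (3607 − 1316.22)/2 = 1145.39 px; left offset = 0.
Top-right is two-thirds across and one-third down within the crop:
x = 0.00 + 2 × 2435.00/3 ≈ 1623; y = 1145.39 + 1 × 1316.22/3 ≈ 1584.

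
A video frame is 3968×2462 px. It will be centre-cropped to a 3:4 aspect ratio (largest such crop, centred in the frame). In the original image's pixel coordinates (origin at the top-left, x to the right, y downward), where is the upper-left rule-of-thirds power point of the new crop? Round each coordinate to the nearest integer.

3968/2462 > 3/4, so the 3:4 crop keeps the full height 2462 and trims width to 2462 × 3/4 = 1846.50 px.
Left offset = (3968 − 1846.50)/2 = 1060.75 px; top offset = 0.
Upper-left is one-third across and one-third down within the crop:
x = 1060.75 + 1 × 1846.50/3 ≈ 1676; y = 0.00 + 1 × 2462.00/3 ≈ 821.

(1676, 821)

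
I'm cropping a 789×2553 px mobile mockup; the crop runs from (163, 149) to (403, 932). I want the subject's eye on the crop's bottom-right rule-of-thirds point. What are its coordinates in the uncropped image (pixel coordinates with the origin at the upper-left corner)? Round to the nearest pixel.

Crop width = 403 − 163 = 240 px; one third is 80.00 px.
Crop height = 932 − 149 = 783 px; one third is 261.00 px.
The bottom-right point is two-thirds across and two-thirds down within the crop:
x = 163 + 2 × 80.00 ≈ 323; y = 149 + 2 × 261.00 ≈ 671.

x = 323 px, y = 671 px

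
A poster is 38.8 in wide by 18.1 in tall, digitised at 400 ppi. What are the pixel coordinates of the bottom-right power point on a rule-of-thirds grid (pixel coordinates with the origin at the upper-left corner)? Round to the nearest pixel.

(10347, 4827)

In pixels the canvas is 38.8 × 400 = 15520 wide and 18.1 × 400 = 7240 tall.
The bottom-right point is two-thirds across and two-thirds down:
x = 2 × 15520/3 ≈ 10347; y = 2 × 7240/3 ≈ 4827.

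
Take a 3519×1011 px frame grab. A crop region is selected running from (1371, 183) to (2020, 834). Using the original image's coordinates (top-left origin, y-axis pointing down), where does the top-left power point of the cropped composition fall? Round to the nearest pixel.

(1587, 400)

Crop width = 2020 − 1371 = 649 px; one third is 216.33 px.
Crop height = 834 − 183 = 651 px; one third is 217.00 px.
The top-left point is one-third across and one-third down within the crop:
x = 1371 + 1 × 216.33 ≈ 1587; y = 183 + 1 × 217.00 ≈ 400.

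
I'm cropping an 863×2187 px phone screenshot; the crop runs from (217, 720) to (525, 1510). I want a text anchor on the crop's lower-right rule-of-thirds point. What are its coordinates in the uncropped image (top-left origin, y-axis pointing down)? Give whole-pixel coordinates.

(422, 1247)

Crop width = 525 − 217 = 308 px; one third is 102.67 px.
Crop height = 1510 − 720 = 790 px; one third is 263.33 px.
The lower-right point is two-thirds across and two-thirds down within the crop:
x = 217 + 2 × 102.67 ≈ 422; y = 720 + 2 × 263.33 ≈ 1247.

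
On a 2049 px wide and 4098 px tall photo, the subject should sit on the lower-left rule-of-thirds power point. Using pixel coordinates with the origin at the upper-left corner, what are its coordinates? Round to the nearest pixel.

(683, 2732)

The lower-left point sits one-third of the way across and two-thirds of the way down.
x = 1 × 2049/3 ≈ 683; y = 2 × 4098/3 ≈ 2732.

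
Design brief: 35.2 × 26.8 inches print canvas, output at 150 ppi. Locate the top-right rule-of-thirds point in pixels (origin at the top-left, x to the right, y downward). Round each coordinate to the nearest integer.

In pixels the canvas is 35.2 × 150 = 5280 wide and 26.8 × 150 = 4020 tall.
The top-right point is two-thirds across and one-third down:
x = 2 × 5280/3 ≈ 3520; y = 1 × 4020/3 ≈ 1340.

(3520, 1340)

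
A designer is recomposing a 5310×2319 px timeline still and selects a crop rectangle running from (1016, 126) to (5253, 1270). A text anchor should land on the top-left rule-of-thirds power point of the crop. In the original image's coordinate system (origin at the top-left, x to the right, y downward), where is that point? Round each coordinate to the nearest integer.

(2428, 507)

Crop width = 5253 − 1016 = 4237 px; one third is 1412.33 px.
Crop height = 1270 − 126 = 1144 px; one third is 381.33 px.
The top-left point is one-third across and one-third down within the crop:
x = 1016 + 1 × 1412.33 ≈ 2428; y = 126 + 1 × 381.33 ≈ 507.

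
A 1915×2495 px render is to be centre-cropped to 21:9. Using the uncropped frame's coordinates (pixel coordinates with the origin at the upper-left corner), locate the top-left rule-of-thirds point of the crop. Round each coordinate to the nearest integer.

(638, 1111)

1915/2495 < 21/9, so the 21:9 crop keeps the full width 1915 and trims height to 1915 × 9/21 = 820.71 px.
Top offset = (2495 − 820.71)/2 = 837.14 px; left offset = 0.
Top-left is one-third across and one-third down within the crop:
x = 0.00 + 1 × 1915.00/3 ≈ 638; y = 837.14 + 1 × 820.71/3 ≈ 1111.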